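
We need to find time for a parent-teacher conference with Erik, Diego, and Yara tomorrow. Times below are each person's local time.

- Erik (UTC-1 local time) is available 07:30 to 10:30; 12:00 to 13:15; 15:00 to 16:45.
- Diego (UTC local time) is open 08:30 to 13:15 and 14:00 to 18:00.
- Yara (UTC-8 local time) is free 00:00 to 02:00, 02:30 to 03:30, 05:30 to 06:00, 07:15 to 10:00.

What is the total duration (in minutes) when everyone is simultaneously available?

Erik in UTC: 08:30-11:30, 13:00-14:15, 16:00-17:45 (add 1h to convert from UTC-1).
Diego in UTC: 08:30-13:15, 14:00-18:00.
Yara in UTC: 08:00-10:00, 10:30-11:30, 13:30-14:00, 15:15-18:00 (add 8h to convert from UTC-8).
Erik ∩ Diego: 08:30-11:30, 13:00-13:15, 14:00-14:15, 16:00-17:45.
Erik ∩ Diego ∩ Yara: 08:30-10:00, 10:30-11:30, 16:00-17:45.
Summing the common windows: 90 + 60 + 105 = 255 minutes.

255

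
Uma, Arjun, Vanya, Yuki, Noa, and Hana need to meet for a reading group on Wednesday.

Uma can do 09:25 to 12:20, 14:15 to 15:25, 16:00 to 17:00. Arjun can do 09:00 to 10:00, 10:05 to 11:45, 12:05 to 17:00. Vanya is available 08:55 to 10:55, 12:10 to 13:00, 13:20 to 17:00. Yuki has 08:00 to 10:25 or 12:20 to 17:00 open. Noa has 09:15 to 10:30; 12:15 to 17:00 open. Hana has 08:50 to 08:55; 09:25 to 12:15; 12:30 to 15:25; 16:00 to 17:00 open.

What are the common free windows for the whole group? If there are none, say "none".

Uma ∩ Arjun: 09:25-10:00, 10:05-11:45, 12:05-12:20, 14:15-15:25, 16:00-17:00.
Uma ∩ Arjun ∩ Vanya: 09:25-10:00, 10:05-10:55, 12:10-12:20, 14:15-15:25, 16:00-17:00.
Uma ∩ Arjun ∩ Vanya ∩ Yuki: 09:25-10:00, 10:05-10:25, 14:15-15:25, 16:00-17:00.
Uma ∩ Arjun ∩ Vanya ∩ Yuki ∩ Noa: 09:25-10:00, 10:05-10:25, 14:15-15:25, 16:00-17:00.
Uma ∩ Arjun ∩ Vanya ∩ Yuki ∩ Noa ∩ Hana: 09:25-10:00, 10:05-10:25, 14:15-15:25, 16:00-17:00.

09:25-10:00, 10:05-10:25, 14:15-15:25, 16:00-17:00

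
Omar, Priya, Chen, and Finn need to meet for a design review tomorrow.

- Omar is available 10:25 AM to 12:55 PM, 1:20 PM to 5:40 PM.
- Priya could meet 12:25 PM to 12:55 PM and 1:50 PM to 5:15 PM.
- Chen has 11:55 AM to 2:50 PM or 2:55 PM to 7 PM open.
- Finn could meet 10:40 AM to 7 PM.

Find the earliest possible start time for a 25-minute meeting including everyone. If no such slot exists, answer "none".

12:25

Omar ∩ Priya: 12:25-12:55, 13:50-17:15.
Omar ∩ Priya ∩ Chen: 12:25-12:55, 13:50-14:50, 14:55-17:15.
Omar ∩ Priya ∩ Chen ∩ Finn: 12:25-12:55, 13:50-14:50, 14:55-17:15.
The first common window of at least 25 minutes is 12:25-12:55, so the earliest start is 12:25.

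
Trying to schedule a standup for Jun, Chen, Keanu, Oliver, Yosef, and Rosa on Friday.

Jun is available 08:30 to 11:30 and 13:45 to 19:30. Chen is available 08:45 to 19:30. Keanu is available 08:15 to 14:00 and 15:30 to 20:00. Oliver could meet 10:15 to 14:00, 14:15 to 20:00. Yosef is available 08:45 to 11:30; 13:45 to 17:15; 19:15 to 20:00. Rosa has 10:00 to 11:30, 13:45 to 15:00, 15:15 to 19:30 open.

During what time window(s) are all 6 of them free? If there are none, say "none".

Jun ∩ Chen: 08:45-11:30, 13:45-19:30.
Jun ∩ Chen ∩ Keanu: 08:45-11:30, 13:45-14:00, 15:30-19:30.
Jun ∩ Chen ∩ Keanu ∩ Oliver: 10:15-11:30, 13:45-14:00, 15:30-19:30.
Jun ∩ Chen ∩ Keanu ∩ Oliver ∩ Yosef: 10:15-11:30, 13:45-14:00, 15:30-17:15, 19:15-19:30.
Jun ∩ Chen ∩ Keanu ∩ Oliver ∩ Yosef ∩ Rosa: 10:15-11:30, 13:45-14:00, 15:30-17:15, 19:15-19:30.
So the common availability across everyone is 10:15-11:30, 13:45-14:00, 15:30-17:15, 19:15-19:30.

10:15-11:30, 13:45-14:00, 15:30-17:15, 19:15-19:30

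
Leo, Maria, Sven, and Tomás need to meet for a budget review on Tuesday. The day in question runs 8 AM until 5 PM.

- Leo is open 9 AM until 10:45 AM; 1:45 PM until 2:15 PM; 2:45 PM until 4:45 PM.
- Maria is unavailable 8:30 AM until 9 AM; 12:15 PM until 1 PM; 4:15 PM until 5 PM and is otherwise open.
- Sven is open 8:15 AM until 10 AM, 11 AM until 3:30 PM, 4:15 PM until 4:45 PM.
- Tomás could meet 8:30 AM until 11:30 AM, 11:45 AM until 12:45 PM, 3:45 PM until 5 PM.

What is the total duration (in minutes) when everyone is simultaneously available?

Leo free: 09:00-10:45, 13:45-14:15, 14:45-16:45.
Maria free: 08:00-08:30, 09:00-12:15, 13:00-16:15 (invert busy blocks within the working day).
Sven free: 08:15-10:00, 11:00-15:30, 16:15-16:45.
Tomás free: 08:30-11:30, 11:45-12:45, 15:45-17:00.
Leo ∩ Maria: 09:00-10:45, 13:45-14:15, 14:45-16:15.
Leo ∩ Maria ∩ Sven: 09:00-10:00, 13:45-14:15, 14:45-15:30.
Leo ∩ Maria ∩ Sven ∩ Tomás: 09:00-10:00.
That's a single block of 60 minutes.

60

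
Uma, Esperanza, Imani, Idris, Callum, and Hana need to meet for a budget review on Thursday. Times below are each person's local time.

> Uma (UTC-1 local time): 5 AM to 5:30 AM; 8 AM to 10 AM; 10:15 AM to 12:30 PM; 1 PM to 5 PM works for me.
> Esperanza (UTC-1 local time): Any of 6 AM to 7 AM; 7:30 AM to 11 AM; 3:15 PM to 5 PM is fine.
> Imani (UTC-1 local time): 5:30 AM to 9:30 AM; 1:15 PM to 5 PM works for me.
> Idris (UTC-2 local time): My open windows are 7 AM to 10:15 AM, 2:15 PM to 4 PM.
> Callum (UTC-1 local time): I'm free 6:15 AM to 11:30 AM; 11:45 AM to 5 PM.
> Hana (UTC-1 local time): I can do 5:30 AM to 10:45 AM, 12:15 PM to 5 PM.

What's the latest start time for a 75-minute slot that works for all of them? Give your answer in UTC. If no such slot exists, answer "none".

16:45

Uma in UTC: 06:00-06:30, 09:00-11:00, 11:15-13:30, 14:00-18:00 (add 1h to convert from UTC-1).
Esperanza in UTC: 07:00-08:00, 08:30-12:00, 16:15-18:00 (add 1h to convert from UTC-1).
Imani in UTC: 06:30-10:30, 14:15-18:00 (add 1h to convert from UTC-1).
Idris in UTC: 09:00-12:15, 16:15-18:00 (add 2h to convert from UTC-2).
Callum in UTC: 07:15-12:30, 12:45-18:00 (add 1h to convert from UTC-1).
Hana in UTC: 06:30-11:45, 13:15-18:00 (add 1h to convert from UTC-1).
Uma ∩ Esperanza: 09:00-11:00, 11:15-12:00, 16:15-18:00.
Uma ∩ Esperanza ∩ Imani: 09:00-10:30, 16:15-18:00.
Uma ∩ Esperanza ∩ Imani ∩ Idris: 09:00-10:30, 16:15-18:00.
Uma ∩ Esperanza ∩ Imani ∩ Idris ∩ Callum: 09:00-10:30, 16:15-18:00.
Uma ∩ Esperanza ∩ Imani ∩ Idris ∩ Callum ∩ Hana: 09:00-10:30, 16:15-18:00.
The last common window of at least 75 minutes is 16:15-18:00; a 75-minute meeting can start as late as 16:45 and still end by 18:00.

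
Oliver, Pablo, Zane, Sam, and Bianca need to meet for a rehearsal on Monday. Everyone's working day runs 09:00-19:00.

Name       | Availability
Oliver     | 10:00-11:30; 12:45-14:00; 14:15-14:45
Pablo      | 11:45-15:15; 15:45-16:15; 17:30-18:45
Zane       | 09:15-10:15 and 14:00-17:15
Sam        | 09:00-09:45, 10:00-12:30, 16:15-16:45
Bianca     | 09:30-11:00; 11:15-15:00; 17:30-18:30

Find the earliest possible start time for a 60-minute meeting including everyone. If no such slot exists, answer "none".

none

Oliver ∩ Pablo: 12:45-14:00, 14:15-14:45.
Oliver ∩ Pablo ∩ Zane: 14:15-14:45.
Oliver ∩ Pablo ∩ Zane ∩ Sam: ∅.
Oliver ∩ Pablo ∩ Zane ∩ Sam ∩ Bianca: ∅.
There is no time when everyone is free.
No common window is at least 60 minutes long.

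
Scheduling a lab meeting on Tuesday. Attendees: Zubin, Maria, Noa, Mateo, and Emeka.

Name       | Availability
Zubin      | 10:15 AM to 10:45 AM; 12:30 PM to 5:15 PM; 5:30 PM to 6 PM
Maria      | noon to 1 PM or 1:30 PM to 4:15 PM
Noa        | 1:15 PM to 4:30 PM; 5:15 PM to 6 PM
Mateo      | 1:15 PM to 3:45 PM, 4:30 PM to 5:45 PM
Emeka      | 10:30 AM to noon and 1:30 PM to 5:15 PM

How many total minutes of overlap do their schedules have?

135

Zubin ∩ Maria: 12:30-13:00, 13:30-16:15.
Zubin ∩ Maria ∩ Noa: 13:30-16:15.
Zubin ∩ Maria ∩ Noa ∩ Mateo: 13:30-15:45.
Zubin ∩ Maria ∩ Noa ∩ Mateo ∩ Emeka: 13:30-15:45.
So the common availability across everyone is 13:30-15:45.
That's a single block of 135 minutes.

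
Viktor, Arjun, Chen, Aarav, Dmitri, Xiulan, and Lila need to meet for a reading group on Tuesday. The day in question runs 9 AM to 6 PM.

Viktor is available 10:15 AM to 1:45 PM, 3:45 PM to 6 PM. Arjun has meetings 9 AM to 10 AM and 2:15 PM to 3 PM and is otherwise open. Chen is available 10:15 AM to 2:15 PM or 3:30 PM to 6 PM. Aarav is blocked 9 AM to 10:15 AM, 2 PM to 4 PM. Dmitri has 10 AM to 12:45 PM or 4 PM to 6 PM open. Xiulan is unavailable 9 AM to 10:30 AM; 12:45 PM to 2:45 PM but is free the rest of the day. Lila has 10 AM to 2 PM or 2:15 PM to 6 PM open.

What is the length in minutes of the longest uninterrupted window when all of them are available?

Viktor free: 10:15-13:45, 15:45-18:00.
Arjun free: 10:00-14:15, 15:00-18:00 (invert busy blocks within the working day).
Chen free: 10:15-14:15, 15:30-18:00.
Aarav free: 10:15-14:00, 16:00-18:00 (invert busy blocks within the working day).
Dmitri free: 10:00-12:45, 16:00-18:00.
Xiulan free: 10:30-12:45, 14:45-18:00 (invert busy blocks within the working day).
Lila free: 10:00-14:00, 14:15-18:00.
Viktor ∩ Arjun: 10:15-13:45, 15:45-18:00.
Viktor ∩ Arjun ∩ Chen: 10:15-13:45, 15:45-18:00.
Viktor ∩ Arjun ∩ Chen ∩ Aarav: 10:15-13:45, 16:00-18:00.
Viktor ∩ Arjun ∩ Chen ∩ Aarav ∩ Dmitri: 10:15-12:45, 16:00-18:00.
Viktor ∩ Arjun ∩ Chen ∩ Aarav ∩ Dmitri ∩ Xiulan: 10:30-12:45, 16:00-18:00.
Viktor ∩ Arjun ∩ Chen ∩ Aarav ∩ Dmitri ∩ Xiulan ∩ Lila: 10:30-12:45, 16:00-18:00.
The longest is 10:30-12:45 at 135 minutes.

135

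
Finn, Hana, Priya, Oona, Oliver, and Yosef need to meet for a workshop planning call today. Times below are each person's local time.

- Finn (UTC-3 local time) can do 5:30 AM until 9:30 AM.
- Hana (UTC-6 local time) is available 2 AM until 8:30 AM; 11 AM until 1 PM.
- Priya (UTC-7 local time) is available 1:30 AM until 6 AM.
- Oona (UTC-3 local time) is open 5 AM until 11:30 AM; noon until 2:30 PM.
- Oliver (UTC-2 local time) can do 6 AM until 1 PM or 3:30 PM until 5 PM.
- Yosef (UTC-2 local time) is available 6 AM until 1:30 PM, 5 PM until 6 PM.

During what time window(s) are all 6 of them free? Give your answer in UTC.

Finn in UTC: 08:30-12:30 (add 3h to convert from UTC-3).
Hana in UTC: 08:00-14:30, 17:00-19:00 (add 6h to convert from UTC-6).
Priya in UTC: 08:30-13:00 (add 7h to convert from UTC-7).
Oona in UTC: 08:00-14:30, 15:00-17:30 (add 3h to convert from UTC-3).
Oliver in UTC: 08:00-15:00, 17:30-19:00 (add 2h to convert from UTC-2).
Yosef in UTC: 08:00-15:30, 19:00-20:00 (add 2h to convert from UTC-2).
Finn ∩ Hana: 08:30-12:30.
Finn ∩ Hana ∩ Priya: 08:30-12:30.
Finn ∩ Hana ∩ Priya ∩ Oona: 08:30-12:30.
Finn ∩ Hana ∩ Priya ∩ Oona ∩ Oliver: 08:30-12:30.
Finn ∩ Hana ∩ Priya ∩ Oona ∩ Oliver ∩ Yosef: 08:30-12:30.

08:30-12:30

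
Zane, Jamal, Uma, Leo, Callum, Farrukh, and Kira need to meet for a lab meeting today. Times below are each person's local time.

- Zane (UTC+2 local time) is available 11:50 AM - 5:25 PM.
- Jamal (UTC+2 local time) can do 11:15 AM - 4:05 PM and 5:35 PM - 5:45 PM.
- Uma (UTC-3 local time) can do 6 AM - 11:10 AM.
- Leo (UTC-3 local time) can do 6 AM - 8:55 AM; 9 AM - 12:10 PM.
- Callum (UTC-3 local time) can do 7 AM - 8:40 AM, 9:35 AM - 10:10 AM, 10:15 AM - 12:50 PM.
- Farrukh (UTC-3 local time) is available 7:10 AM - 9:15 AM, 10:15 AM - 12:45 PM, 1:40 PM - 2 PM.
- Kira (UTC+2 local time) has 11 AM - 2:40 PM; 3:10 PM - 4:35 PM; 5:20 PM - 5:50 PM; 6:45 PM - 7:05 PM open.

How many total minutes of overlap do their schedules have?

Zane in UTC: 09:50-15:25 (subtract 2h to convert from UTC+2).
Jamal in UTC: 09:15-14:05, 15:35-15:45 (subtract 2h to convert from UTC+2).
Uma in UTC: 09:00-14:10 (add 3h to convert from UTC-3).
Leo in UTC: 09:00-11:55, 12:00-15:10 (add 3h to convert from UTC-3).
Callum in UTC: 10:00-11:40, 12:35-13:10, 13:15-15:50 (add 3h to convert from UTC-3).
Farrukh in UTC: 10:10-12:15, 13:15-15:45, 16:40-17:00 (add 3h to convert from UTC-3).
Kira in UTC: 09:00-12:40, 13:10-14:35, 15:20-15:50, 16:45-17:05 (subtract 2h to convert from UTC+2).
Zane ∩ Jamal: 09:50-14:05.
Zane ∩ Jamal ∩ Uma: 09:50-14:05.
Zane ∩ Jamal ∩ Uma ∩ Leo: 09:50-11:55, 12:00-14:05.
Zane ∩ Jamal ∩ Uma ∩ Leo ∩ Callum: 10:00-11:40, 12:35-13:10, 13:15-14:05.
Zane ∩ Jamal ∩ Uma ∩ Leo ∩ Callum ∩ Farrukh: 10:10-11:40, 13:15-14:05.
Zane ∩ Jamal ∩ Uma ∩ Leo ∩ Callum ∩ Farrukh ∩ Kira: 10:10-11:40, 13:15-14:05.
Summing the common windows: 90 + 50 = 140 minutes.

140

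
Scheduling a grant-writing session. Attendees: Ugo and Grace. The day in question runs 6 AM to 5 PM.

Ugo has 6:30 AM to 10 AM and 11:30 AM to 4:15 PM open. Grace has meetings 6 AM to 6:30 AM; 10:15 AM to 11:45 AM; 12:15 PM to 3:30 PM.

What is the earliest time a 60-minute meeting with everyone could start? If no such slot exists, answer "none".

Ugo free: 06:30-10:00, 11:30-16:15.
Grace free: 06:30-10:15, 11:45-12:15, 15:30-17:00 (invert busy blocks within the working day).
Ugo ∩ Grace: 06:30-10:00, 11:45-12:15, 15:30-16:15.
The first common window of at least 60 minutes is 06:30-10:00, so the earliest start is 06:30.

06:30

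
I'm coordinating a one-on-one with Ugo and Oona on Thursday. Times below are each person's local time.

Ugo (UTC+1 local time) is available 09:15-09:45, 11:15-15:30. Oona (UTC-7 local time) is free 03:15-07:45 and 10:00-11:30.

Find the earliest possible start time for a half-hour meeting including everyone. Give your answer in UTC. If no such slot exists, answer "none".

Ugo in UTC: 08:15-08:45, 10:15-14:30 (subtract 1h to convert from UTC+1).
Oona in UTC: 10:15-14:45, 17:00-18:30 (add 7h to convert from UTC-7).
Ugo ∩ Oona: 10:15-14:30.
The first common window of at least 30 minutes is 10:15-14:30, so the earliest start is 10:15.

10:15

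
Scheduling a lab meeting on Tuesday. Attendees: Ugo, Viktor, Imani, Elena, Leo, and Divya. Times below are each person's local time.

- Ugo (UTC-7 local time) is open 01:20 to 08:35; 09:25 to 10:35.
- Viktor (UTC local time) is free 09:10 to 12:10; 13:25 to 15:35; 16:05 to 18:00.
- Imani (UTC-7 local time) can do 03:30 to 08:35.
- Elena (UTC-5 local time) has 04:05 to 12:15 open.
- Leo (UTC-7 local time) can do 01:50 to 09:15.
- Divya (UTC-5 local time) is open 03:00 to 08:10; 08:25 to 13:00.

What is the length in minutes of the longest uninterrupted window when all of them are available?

130

Ugo in UTC: 08:20-15:35, 16:25-17:35 (add 7h to convert from UTC-7).
Viktor in UTC: 09:10-12:10, 13:25-15:35, 16:05-18:00.
Imani in UTC: 10:30-15:35 (add 7h to convert from UTC-7).
Elena in UTC: 09:05-17:15 (add 5h to convert from UTC-5).
Leo in UTC: 08:50-16:15 (add 7h to convert from UTC-7).
Divya in UTC: 08:00-13:10, 13:25-18:00 (add 5h to convert from UTC-5).
Ugo ∩ Viktor: 09:10-12:10, 13:25-15:35, 16:25-17:35.
Ugo ∩ Viktor ∩ Imani: 10:30-12:10, 13:25-15:35.
Ugo ∩ Viktor ∩ Imani ∩ Elena: 10:30-12:10, 13:25-15:35.
Ugo ∩ Viktor ∩ Imani ∩ Elena ∩ Leo: 10:30-12:10, 13:25-15:35.
Ugo ∩ Viktor ∩ Imani ∩ Elena ∩ Leo ∩ Divya: 10:30-12:10, 13:25-15:35.
So the common availability across everyone is 10:30-12:10, 13:25-15:35.
The longest is 13:25-15:35 at 130 minutes.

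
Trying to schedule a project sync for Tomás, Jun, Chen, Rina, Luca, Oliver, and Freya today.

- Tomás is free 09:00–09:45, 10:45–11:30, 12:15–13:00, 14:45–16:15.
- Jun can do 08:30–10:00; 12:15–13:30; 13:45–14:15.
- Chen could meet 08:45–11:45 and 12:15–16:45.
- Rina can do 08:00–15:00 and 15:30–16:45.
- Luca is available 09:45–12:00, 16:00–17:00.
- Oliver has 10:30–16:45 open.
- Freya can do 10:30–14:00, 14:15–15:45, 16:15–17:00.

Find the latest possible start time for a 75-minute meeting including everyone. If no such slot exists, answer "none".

none

Tomás ∩ Jun: 09:00-09:45, 12:15-13:00.
Tomás ∩ Jun ∩ Chen: 09:00-09:45, 12:15-13:00.
Tomás ∩ Jun ∩ Chen ∩ Rina: 09:00-09:45, 12:15-13:00.
Tomás ∩ Jun ∩ Chen ∩ Rina ∩ Luca: ∅.
Tomás ∩ Jun ∩ Chen ∩ Rina ∩ Luca ∩ Oliver: ∅.
Tomás ∩ Jun ∩ Chen ∩ Rina ∩ Luca ∩ Oliver ∩ Freya: ∅.
There is no time when everyone is free.
No common window is at least 75 minutes long.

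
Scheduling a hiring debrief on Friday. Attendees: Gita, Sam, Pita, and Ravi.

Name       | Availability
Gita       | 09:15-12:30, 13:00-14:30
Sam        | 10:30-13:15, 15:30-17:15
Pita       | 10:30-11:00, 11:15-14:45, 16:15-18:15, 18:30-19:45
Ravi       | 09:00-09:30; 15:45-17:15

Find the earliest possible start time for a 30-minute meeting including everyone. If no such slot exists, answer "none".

Gita ∩ Sam: 10:30-12:30, 13:00-13:15.
Gita ∩ Sam ∩ Pita: 10:30-11:00, 11:15-12:30, 13:00-13:15.
Gita ∩ Sam ∩ Pita ∩ Ravi: ∅.
There is no time when everyone is free.
No common window is at least 30 minutes long.

none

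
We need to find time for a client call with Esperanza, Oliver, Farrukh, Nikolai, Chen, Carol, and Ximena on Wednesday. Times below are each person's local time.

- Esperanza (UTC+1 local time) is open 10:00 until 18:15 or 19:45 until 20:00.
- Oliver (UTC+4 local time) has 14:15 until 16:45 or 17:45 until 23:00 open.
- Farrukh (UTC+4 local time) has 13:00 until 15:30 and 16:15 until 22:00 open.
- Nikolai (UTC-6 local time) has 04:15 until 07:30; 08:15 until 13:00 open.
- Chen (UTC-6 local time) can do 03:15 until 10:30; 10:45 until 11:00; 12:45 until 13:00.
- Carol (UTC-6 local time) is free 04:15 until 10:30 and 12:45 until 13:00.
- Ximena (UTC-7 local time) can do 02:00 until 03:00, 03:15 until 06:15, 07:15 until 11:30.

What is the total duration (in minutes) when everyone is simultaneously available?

240

Esperanza in UTC: 09:00-17:15, 18:45-19:00 (subtract 1h to convert from UTC+1).
Oliver in UTC: 10:15-12:45, 13:45-19:00 (subtract 4h to convert from UTC+4).
Farrukh in UTC: 09:00-11:30, 12:15-18:00 (subtract 4h to convert from UTC+4).
Nikolai in UTC: 10:15-13:30, 14:15-19:00 (add 6h to convert from UTC-6).
Chen in UTC: 09:15-16:30, 16:45-17:00, 18:45-19:00 (add 6h to convert from UTC-6).
Carol in UTC: 10:15-16:30, 18:45-19:00 (add 6h to convert from UTC-6).
Ximena in UTC: 09:00-10:00, 10:15-13:15, 14:15-18:30 (add 7h to convert from UTC-7).
Esperanza ∩ Oliver: 10:15-12:45, 13:45-17:15, 18:45-19:00.
Esperanza ∩ Oliver ∩ Farrukh: 10:15-11:30, 12:15-12:45, 13:45-17:15.
Esperanza ∩ Oliver ∩ Farrukh ∩ Nikolai: 10:15-11:30, 12:15-12:45, 14:15-17:15.
Esperanza ∩ Oliver ∩ Farrukh ∩ Nikolai ∩ Chen: 10:15-11:30, 12:15-12:45, 14:15-16:30, 16:45-17:00.
Esperanza ∩ Oliver ∩ Farrukh ∩ Nikolai ∩ Chen ∩ Carol: 10:15-11:30, 12:15-12:45, 14:15-16:30.
Esperanza ∩ Oliver ∩ Farrukh ∩ Nikolai ∩ Chen ∩ Carol ∩ Ximena: 10:15-11:30, 12:15-12:45, 14:15-16:30.
So the common availability across everyone is 10:15-11:30, 12:15-12:45, 14:15-16:30.
Summing the common windows: 75 + 30 + 135 = 240 minutes.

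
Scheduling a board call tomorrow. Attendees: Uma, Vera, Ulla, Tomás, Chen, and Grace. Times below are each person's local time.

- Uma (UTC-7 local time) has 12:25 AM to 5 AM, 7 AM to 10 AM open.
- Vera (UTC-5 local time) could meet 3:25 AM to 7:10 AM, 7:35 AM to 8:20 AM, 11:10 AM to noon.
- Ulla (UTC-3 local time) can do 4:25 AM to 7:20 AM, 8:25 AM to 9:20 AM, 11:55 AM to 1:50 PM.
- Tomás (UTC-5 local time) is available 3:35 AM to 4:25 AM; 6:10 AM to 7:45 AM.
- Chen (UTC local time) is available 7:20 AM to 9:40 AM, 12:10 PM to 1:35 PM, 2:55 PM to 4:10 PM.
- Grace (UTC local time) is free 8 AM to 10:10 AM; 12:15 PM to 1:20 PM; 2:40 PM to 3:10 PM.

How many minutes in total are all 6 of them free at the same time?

Uma in UTC: 07:25-12:00, 14:00-17:00 (add 7h to convert from UTC-7).
Vera in UTC: 08:25-12:10, 12:35-13:20, 16:10-17:00 (add 5h to convert from UTC-5).
Ulla in UTC: 07:25-10:20, 11:25-12:20, 14:55-16:50 (add 3h to convert from UTC-3).
Tomás in UTC: 08:35-09:25, 11:10-12:45 (add 5h to convert from UTC-5).
Chen in UTC: 07:20-09:40, 12:10-13:35, 14:55-16:10.
Grace in UTC: 08:00-10:10, 12:15-13:20, 14:40-15:10.
Uma ∩ Vera: 08:25-12:00, 16:10-17:00.
Uma ∩ Vera ∩ Ulla: 08:25-10:20, 11:25-12:00, 16:10-16:50.
Uma ∩ Vera ∩ Ulla ∩ Tomás: 08:35-09:25, 11:25-12:00.
Uma ∩ Vera ∩ Ulla ∩ Tomás ∩ Chen: 08:35-09:25.
Uma ∩ Vera ∩ Ulla ∩ Tomás ∩ Chen ∩ Grace: 08:35-09:25.
That's a single block of 50 minutes.

50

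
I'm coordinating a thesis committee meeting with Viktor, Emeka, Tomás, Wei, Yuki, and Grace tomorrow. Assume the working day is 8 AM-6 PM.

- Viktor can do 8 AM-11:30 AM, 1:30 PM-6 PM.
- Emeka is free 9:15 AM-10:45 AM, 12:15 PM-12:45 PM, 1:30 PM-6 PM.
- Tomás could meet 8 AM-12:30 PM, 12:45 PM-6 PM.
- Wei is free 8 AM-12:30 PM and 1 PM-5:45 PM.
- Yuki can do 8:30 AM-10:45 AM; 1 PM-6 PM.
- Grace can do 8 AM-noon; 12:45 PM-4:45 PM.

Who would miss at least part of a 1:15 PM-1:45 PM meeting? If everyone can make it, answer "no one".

Viktor: not fully free for 13:15-13:45. Emeka: not fully free for 13:15-13:45. Tomás: free for 13:15-13:45. Wei: free for 13:15-13:45. Yuki: free for 13:15-13:45. Grace: free for 13:15-13:45.

Emeka, Viktor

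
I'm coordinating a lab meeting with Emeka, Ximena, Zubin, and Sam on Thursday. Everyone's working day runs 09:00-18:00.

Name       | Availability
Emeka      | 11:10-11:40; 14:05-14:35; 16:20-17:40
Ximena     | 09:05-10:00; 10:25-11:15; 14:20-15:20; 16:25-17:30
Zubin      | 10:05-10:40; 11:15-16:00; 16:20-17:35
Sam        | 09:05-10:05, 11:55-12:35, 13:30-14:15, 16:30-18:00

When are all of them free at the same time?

Emeka ∩ Ximena: 11:10-11:15, 14:20-14:35, 16:25-17:30.
Emeka ∩ Ximena ∩ Zubin: 14:20-14:35, 16:25-17:30.
Emeka ∩ Ximena ∩ Zubin ∩ Sam: 16:30-17:30.

16:30-17:30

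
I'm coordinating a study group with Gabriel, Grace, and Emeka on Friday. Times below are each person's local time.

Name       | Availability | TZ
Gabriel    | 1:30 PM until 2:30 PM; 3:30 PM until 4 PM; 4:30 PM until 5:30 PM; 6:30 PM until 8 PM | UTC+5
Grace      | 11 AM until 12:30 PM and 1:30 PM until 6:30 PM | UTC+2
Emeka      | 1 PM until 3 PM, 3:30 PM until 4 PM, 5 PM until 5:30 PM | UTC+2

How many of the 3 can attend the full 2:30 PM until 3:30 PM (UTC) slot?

1

Gabriel in UTC: 08:30-09:30, 10:30-11:00, 11:30-12:30, 13:30-15:00 (subtract 5h to convert from UTC+5).
Grace in UTC: 09:00-10:30, 11:30-16:30 (subtract 2h to convert from UTC+2).
Emeka in UTC: 11:00-13:00, 13:30-14:00, 15:00-15:30 (subtract 2h to convert from UTC+2).
Grace can make the full 14:30-15:30 slot — that's 1.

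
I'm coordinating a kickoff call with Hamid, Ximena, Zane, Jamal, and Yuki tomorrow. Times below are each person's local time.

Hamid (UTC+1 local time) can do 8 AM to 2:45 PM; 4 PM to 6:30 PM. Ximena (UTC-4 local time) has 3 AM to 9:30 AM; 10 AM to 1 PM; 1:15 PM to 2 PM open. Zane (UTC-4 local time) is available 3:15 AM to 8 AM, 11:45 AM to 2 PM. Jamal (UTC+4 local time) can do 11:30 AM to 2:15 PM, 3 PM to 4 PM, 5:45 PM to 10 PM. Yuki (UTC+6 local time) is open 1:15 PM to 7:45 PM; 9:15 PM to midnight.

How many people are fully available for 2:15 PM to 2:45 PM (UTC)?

2

Hamid in UTC: 07:00-13:45, 15:00-17:30 (subtract 1h to convert from UTC+1).
Ximena in UTC: 07:00-13:30, 14:00-17:00, 17:15-18:00 (add 4h to convert from UTC-4).
Zane in UTC: 07:15-12:00, 15:45-18:00 (add 4h to convert from UTC-4).
Jamal in UTC: 07:30-10:15, 11:00-12:00, 13:45-18:00 (subtract 4h to convert from UTC+4).
Yuki in UTC: 07:15-13:45, 15:15-18:00 (subtract 6h to convert from UTC+6).
Ximena and Jamal can make the full 14:15-14:45 slot — that's 2.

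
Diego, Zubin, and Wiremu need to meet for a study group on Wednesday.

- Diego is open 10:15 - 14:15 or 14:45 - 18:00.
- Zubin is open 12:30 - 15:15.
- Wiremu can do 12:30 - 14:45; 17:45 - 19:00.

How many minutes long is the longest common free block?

105

Diego ∩ Zubin: 12:30-14:15, 14:45-15:15.
Diego ∩ Zubin ∩ Wiremu: 12:30-14:15.
So the common availability across everyone is 12:30-14:15.
The longest is 12:30-14:15 at 105 minutes.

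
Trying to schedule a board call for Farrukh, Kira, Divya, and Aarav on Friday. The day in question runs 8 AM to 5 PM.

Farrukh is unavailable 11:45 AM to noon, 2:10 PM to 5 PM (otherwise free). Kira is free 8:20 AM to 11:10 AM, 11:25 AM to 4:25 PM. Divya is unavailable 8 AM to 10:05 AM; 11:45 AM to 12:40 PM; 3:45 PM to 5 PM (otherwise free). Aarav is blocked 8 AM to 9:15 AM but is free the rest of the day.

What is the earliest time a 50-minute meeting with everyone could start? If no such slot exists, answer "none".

10:05

Farrukh free: 08:00-11:45, 12:00-14:10 (invert busy blocks within the working day).
Kira free: 08:20-11:10, 11:25-16:25.
Divya free: 10:05-11:45, 12:40-15:45 (invert busy blocks within the working day).
Aarav free: 09:15-17:00 (invert busy blocks within the working day).
Farrukh ∩ Kira: 08:20-11:10, 11:25-11:45, 12:00-14:10.
Farrukh ∩ Kira ∩ Divya: 10:05-11:10, 11:25-11:45, 12:40-14:10.
Farrukh ∩ Kira ∩ Divya ∩ Aarav: 10:05-11:10, 11:25-11:45, 12:40-14:10.
Those are the intersection windows.
The first common window of at least 50 minutes is 10:05-11:10, so the earliest start is 10:05.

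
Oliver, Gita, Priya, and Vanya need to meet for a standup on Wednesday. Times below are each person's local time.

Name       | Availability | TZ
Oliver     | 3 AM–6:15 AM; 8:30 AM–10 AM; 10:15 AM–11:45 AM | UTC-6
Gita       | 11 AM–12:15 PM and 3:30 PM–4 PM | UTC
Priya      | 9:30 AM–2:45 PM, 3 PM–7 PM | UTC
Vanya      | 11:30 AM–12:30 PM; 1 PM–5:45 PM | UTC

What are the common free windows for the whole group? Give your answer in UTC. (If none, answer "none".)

11:30-12:15, 15:30-16:00

Oliver in UTC: 09:00-12:15, 14:30-16:00, 16:15-17:45 (add 6h to convert from UTC-6).
Gita in UTC: 11:00-12:15, 15:30-16:00.
Priya in UTC: 09:30-14:45, 15:00-19:00.
Vanya in UTC: 11:30-12:30, 13:00-17:45.
Oliver ∩ Gita: 11:00-12:15, 15:30-16:00.
Oliver ∩ Gita ∩ Priya: 11:00-12:15, 15:30-16:00.
Oliver ∩ Gita ∩ Priya ∩ Vanya: 11:30-12:15, 15:30-16:00.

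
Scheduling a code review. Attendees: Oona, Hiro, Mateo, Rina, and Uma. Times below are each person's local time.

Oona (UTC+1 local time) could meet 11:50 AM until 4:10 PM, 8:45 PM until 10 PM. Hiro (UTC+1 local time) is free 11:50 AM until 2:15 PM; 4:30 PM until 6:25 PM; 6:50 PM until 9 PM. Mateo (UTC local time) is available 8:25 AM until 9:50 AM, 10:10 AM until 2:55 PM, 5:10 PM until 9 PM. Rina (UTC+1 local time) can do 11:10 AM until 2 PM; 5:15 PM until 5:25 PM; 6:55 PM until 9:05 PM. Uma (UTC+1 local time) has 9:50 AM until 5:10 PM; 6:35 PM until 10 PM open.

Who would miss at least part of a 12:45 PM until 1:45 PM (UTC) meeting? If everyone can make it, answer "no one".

Oona in UTC: 10:50-15:10, 19:45-21:00 (subtract 1h to convert from UTC+1).
Hiro in UTC: 10:50-13:15, 15:30-17:25, 17:50-20:00 (subtract 1h to convert from UTC+1).
Mateo in UTC: 08:25-09:50, 10:10-14:55, 17:10-21:00.
Rina in UTC: 10:10-13:00, 16:15-16:25, 17:55-20:05 (subtract 1h to convert from UTC+1).
Uma in UTC: 08:50-16:10, 17:35-21:00 (subtract 1h to convert from UTC+1).
Oona: free for 12:45-13:45. Hiro: not fully free for 12:45-13:45. Mateo: free for 12:45-13:45. Rina: not fully free for 12:45-13:45. Uma: free for 12:45-13:45.

Hiro, Rina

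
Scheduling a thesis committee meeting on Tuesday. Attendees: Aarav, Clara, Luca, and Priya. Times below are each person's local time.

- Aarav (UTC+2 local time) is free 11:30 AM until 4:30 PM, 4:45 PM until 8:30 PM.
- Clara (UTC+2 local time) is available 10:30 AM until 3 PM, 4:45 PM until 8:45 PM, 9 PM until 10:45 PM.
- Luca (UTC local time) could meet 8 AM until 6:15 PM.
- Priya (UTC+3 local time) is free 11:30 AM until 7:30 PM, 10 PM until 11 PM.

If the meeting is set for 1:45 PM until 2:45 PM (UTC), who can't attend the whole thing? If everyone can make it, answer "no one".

Aarav, Clara

Aarav in UTC: 09:30-14:30, 14:45-18:30 (subtract 2h to convert from UTC+2).
Clara in UTC: 08:30-13:00, 14:45-18:45, 19:00-20:45 (subtract 2h to convert from UTC+2).
Luca in UTC: 08:00-18:15.
Priya in UTC: 08:30-16:30, 19:00-20:00 (subtract 3h to convert from UTC+3).
Aarav: not fully free for 13:45-14:45. Clara: not fully free for 13:45-14:45. Luca: free for 13:45-14:45. Priya: free for 13:45-14:45.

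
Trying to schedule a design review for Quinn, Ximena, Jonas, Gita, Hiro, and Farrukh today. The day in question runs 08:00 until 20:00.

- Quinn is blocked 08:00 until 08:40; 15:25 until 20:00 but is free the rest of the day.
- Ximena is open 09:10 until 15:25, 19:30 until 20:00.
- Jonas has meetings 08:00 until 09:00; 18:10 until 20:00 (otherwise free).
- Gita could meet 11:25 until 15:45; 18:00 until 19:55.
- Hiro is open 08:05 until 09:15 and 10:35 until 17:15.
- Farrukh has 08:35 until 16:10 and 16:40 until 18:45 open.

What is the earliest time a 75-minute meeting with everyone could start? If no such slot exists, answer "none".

11:25

Quinn free: 08:40-15:25 (invert busy blocks within the working day).
Ximena free: 09:10-15:25, 19:30-20:00.
Jonas free: 09:00-18:10 (invert busy blocks within the working day).
Gita free: 11:25-15:45, 18:00-19:55.
Hiro free: 08:05-09:15, 10:35-17:15.
Farrukh free: 08:35-16:10, 16:40-18:45.
Quinn ∩ Ximena: 09:10-15:25.
Quinn ∩ Ximena ∩ Jonas: 09:10-15:25.
Quinn ∩ Ximena ∩ Jonas ∩ Gita: 11:25-15:25.
Quinn ∩ Ximena ∩ Jonas ∩ Gita ∩ Hiro: 11:25-15:25.
Quinn ∩ Ximena ∩ Jonas ∩ Gita ∩ Hiro ∩ Farrukh: 11:25-15:25.
Those are the intersection windows.
The first common window of at least 75 minutes is 11:25-15:25, so the earliest start is 11:25.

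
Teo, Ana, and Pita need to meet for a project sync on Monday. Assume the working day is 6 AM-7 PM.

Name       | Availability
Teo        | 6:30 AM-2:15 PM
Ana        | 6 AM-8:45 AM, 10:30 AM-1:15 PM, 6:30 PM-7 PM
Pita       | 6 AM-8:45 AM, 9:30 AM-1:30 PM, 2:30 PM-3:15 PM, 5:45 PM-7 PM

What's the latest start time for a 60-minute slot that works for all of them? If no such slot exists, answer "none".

Teo ∩ Ana: 06:30-08:45, 10:30-13:15.
Teo ∩ Ana ∩ Pita: 06:30-08:45, 10:30-13:15.
So the common availability across everyone is 06:30-08:45, 10:30-13:15.
The last common window of at least 60 minutes is 10:30-13:15; a 60-minute meeting can start as late as 12:15 and still end by 13:15.

12:15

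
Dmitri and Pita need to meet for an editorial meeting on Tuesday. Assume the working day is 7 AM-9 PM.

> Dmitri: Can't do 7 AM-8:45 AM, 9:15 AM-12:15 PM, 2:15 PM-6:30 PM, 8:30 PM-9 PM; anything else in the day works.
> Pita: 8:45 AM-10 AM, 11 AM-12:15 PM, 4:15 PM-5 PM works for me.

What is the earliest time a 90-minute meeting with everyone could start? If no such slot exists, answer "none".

none

Dmitri free: 08:45-09:15, 12:15-14:15, 18:30-20:30 (invert busy blocks within the working day).
Pita free: 08:45-10:00, 11:00-12:15, 16:15-17:00.
Dmitri ∩ Pita: 08:45-09:15.
Those are the intersection windows.
No common window is at least 90 minutes long.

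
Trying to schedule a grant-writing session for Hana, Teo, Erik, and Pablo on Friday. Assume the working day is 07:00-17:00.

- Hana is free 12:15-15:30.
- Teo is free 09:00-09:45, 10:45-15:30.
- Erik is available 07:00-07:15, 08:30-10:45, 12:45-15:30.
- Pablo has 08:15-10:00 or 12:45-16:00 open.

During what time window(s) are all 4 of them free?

12:45-15:30

Hana ∩ Teo: 12:15-15:30.
Hana ∩ Teo ∩ Erik: 12:45-15:30.
Hana ∩ Teo ∩ Erik ∩ Pablo: 12:45-15:30.
So the common availability across everyone is 12:45-15:30.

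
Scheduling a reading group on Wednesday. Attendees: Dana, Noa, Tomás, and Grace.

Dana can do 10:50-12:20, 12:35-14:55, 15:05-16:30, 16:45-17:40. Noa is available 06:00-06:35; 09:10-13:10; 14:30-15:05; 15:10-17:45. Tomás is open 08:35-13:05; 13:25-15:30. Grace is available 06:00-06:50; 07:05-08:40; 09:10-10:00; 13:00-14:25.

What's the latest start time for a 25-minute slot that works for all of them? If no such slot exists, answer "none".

none

Dana ∩ Noa: 10:50-12:20, 12:35-13:10, 14:30-14:55, 15:10-16:30, 16:45-17:40.
Dana ∩ Noa ∩ Tomás: 10:50-12:20, 12:35-13:05, 14:30-14:55, 15:10-15:30.
Dana ∩ Noa ∩ Tomás ∩ Grace: 13:00-13:05.
Those are the intersection windows.
No common window is at least 25 minutes long.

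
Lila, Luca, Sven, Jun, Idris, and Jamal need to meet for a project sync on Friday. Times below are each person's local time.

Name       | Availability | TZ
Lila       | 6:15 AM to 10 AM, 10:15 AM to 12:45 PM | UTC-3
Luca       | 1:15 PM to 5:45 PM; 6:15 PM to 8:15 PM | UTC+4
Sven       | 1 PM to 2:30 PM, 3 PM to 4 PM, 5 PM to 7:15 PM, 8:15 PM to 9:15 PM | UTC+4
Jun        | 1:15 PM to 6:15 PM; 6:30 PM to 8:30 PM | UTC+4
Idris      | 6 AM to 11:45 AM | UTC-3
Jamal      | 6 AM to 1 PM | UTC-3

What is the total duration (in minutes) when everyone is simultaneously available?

Lila in UTC: 09:15-13:00, 13:15-15:45 (add 3h to convert from UTC-3).
Luca in UTC: 09:15-13:45, 14:15-16:15 (subtract 4h to convert from UTC+4).
Sven in UTC: 09:00-10:30, 11:00-12:00, 13:00-15:15, 16:15-17:15 (subtract 4h to convert from UTC+4).
Jun in UTC: 09:15-14:15, 14:30-16:30 (subtract 4h to convert from UTC+4).
Idris in UTC: 09:00-14:45 (add 3h to convert from UTC-3).
Jamal in UTC: 09:00-16:00 (add 3h to convert from UTC-3).
Lila ∩ Luca: 09:15-13:00, 13:15-13:45, 14:15-15:45.
Lila ∩ Luca ∩ Sven: 09:15-10:30, 11:00-12:00, 13:15-13:45, 14:15-15:15.
Lila ∩ Luca ∩ Sven ∩ Jun: 09:15-10:30, 11:00-12:00, 13:15-13:45, 14:30-15:15.
Lila ∩ Luca ∩ Sven ∩ Jun ∩ Idris: 09:15-10:30, 11:00-12:00, 13:15-13:45, 14:30-14:45.
Lila ∩ Luca ∩ Sven ∩ Jun ∩ Idris ∩ Jamal: 09:15-10:30, 11:00-12:00, 13:15-13:45, 14:30-14:45.
Summing the common windows: 75 + 60 + 30 + 15 = 180 minutes.

180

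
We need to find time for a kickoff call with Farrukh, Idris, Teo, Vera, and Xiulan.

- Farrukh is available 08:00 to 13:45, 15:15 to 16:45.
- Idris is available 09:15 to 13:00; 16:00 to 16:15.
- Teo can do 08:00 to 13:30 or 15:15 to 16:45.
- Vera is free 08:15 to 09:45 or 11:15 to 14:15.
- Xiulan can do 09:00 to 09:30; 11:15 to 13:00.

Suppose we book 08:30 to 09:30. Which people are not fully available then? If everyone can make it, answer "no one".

Farrukh: free for 08:30-09:30. Idris: not fully free for 08:30-09:30. Teo: free for 08:30-09:30. Vera: free for 08:30-09:30. Xiulan: not fully free for 08:30-09:30.

Idris, Xiulan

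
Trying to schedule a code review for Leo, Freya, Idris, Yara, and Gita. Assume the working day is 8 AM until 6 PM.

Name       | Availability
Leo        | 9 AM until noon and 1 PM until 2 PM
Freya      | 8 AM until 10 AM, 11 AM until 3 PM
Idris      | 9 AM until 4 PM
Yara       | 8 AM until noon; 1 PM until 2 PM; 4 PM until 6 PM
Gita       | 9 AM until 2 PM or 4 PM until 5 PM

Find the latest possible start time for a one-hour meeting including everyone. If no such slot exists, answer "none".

Leo ∩ Freya: 09:00-10:00, 11:00-12:00, 13:00-14:00.
Leo ∩ Freya ∩ Idris: 09:00-10:00, 11:00-12:00, 13:00-14:00.
Leo ∩ Freya ∩ Idris ∩ Yara: 09:00-10:00, 11:00-12:00, 13:00-14:00.
Leo ∩ Freya ∩ Idris ∩ Yara ∩ Gita: 09:00-10:00, 11:00-12:00, 13:00-14:00.
The last common window of at least 60 minutes is 13:00-14:00; a 60-minute meeting can start as late as 13:00 and still end by 14:00.

13:00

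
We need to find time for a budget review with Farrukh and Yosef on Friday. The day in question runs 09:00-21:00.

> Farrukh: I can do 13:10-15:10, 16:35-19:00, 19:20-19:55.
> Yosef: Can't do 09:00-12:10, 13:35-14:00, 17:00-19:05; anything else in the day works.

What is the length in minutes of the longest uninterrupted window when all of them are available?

Farrukh free: 13:10-15:10, 16:35-19:00, 19:20-19:55.
Yosef free: 12:10-13:35, 14:00-17:00, 19:05-21:00 (invert busy blocks within the working day).
Farrukh ∩ Yosef: 13:10-13:35, 14:00-15:10, 16:35-17:00, 19:20-19:55.
Those are the intersection windows.
The longest is 14:00-15:10 at 70 minutes.

70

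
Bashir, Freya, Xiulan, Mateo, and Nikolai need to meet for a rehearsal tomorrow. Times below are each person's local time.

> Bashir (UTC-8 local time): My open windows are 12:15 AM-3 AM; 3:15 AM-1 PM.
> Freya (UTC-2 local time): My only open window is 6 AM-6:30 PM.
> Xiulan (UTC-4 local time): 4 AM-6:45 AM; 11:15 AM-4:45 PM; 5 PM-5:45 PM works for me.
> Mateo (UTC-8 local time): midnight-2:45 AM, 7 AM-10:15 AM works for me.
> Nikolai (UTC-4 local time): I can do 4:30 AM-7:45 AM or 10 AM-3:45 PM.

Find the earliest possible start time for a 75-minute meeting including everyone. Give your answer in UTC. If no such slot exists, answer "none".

Bashir in UTC: 08:15-11:00, 11:15-21:00 (add 8h to convert from UTC-8).
Freya in UTC: 08:00-20:30 (add 2h to convert from UTC-2).
Xiulan in UTC: 08:00-10:45, 15:15-20:45, 21:00-21:45 (add 4h to convert from UTC-4).
Mateo in UTC: 08:00-10:45, 15:00-18:15 (add 8h to convert from UTC-8).
Nikolai in UTC: 08:30-11:45, 14:00-19:45 (add 4h to convert from UTC-4).
Bashir ∩ Freya: 08:15-11:00, 11:15-20:30.
Bashir ∩ Freya ∩ Xiulan: 08:15-10:45, 15:15-20:30.
Bashir ∩ Freya ∩ Xiulan ∩ Mateo: 08:15-10:45, 15:15-18:15.
Bashir ∩ Freya ∩ Xiulan ∩ Mateo ∩ Nikolai: 08:30-10:45, 15:15-18:15.
So the common availability across everyone is 08:30-10:45, 15:15-18:15.
The first common window of at least 75 minutes is 08:30-10:45, so the earliest start is 08:30.

08:30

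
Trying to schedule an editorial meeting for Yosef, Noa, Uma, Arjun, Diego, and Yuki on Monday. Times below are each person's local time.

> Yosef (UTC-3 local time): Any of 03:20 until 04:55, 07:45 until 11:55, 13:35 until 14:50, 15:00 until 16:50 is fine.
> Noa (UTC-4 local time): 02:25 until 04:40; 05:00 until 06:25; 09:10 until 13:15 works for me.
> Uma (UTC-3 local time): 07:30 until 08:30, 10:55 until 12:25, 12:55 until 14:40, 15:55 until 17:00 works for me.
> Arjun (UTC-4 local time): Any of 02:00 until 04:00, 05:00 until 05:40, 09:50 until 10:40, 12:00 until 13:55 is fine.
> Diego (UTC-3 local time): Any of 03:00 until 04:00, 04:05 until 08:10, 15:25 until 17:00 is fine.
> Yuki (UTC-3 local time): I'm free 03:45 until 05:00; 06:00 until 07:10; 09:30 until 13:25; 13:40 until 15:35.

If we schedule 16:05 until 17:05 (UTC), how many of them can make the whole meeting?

Yosef in UTC: 06:20-07:55, 10:45-14:55, 16:35-17:50, 18:00-19:50 (add 3h to convert from UTC-3).
Noa in UTC: 06:25-08:40, 09:00-10:25, 13:10-17:15 (add 4h to convert from UTC-4).
Uma in UTC: 10:30-11:30, 13:55-15:25, 15:55-17:40, 18:55-20:00 (add 3h to convert from UTC-3).
Arjun in UTC: 06:00-08:00, 09:00-09:40, 13:50-14:40, 16:00-17:55 (add 4h to convert from UTC-4).
Diego in UTC: 06:00-07:00, 07:05-11:10, 18:25-20:00 (add 3h to convert from UTC-3).
Yuki in UTC: 06:45-08:00, 09:00-10:10, 12:30-16:25, 16:40-18:35 (add 3h to convert from UTC-3).
Noa, Uma, and Arjun can make the full 16:05-17:05 slot — that's 3.

3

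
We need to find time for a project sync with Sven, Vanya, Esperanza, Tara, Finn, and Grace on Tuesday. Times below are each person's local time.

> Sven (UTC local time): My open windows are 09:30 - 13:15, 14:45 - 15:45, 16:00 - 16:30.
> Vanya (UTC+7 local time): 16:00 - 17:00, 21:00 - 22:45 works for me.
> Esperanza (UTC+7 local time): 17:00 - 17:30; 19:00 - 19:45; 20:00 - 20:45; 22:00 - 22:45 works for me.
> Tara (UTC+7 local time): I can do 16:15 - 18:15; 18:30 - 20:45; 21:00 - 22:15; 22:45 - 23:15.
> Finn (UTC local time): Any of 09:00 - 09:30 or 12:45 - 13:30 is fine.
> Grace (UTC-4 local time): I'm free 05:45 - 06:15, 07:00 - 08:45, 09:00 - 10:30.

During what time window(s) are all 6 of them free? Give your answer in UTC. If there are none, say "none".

none

Sven in UTC: 09:30-13:15, 14:45-15:45, 16:00-16:30.
Vanya in UTC: 09:00-10:00, 14:00-15:45 (subtract 7h to convert from UTC+7).
Esperanza in UTC: 10:00-10:30, 12:00-12:45, 13:00-13:45, 15:00-15:45 (subtract 7h to convert from UTC+7).
Tara in UTC: 09:15-11:15, 11:30-13:45, 14:00-15:15, 15:45-16:15 (subtract 7h to convert from UTC+7).
Finn in UTC: 09:00-09:30, 12:45-13:30.
Grace in UTC: 09:45-10:15, 11:00-12:45, 13:00-14:30 (add 4h to convert from UTC-4).
Sven ∩ Vanya: 09:30-10:00, 14:45-15:45.
Sven ∩ Vanya ∩ Esperanza: 15:00-15:45.
Sven ∩ Vanya ∩ Esperanza ∩ Tara: 15:00-15:15.
Sven ∩ Vanya ∩ Esperanza ∩ Tara ∩ Finn: ∅.
Sven ∩ Vanya ∩ Esperanza ∩ Tara ∩ Finn ∩ Grace: ∅.
There is no time when everyone is free.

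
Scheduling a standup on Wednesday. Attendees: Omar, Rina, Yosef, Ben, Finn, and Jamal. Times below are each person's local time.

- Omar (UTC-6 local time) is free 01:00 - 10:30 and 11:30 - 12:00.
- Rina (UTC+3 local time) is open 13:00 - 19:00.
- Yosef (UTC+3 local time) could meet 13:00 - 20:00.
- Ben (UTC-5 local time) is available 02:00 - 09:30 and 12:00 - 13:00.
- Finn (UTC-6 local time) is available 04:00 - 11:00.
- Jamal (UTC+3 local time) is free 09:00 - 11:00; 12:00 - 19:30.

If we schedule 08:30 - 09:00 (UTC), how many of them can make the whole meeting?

Omar in UTC: 07:00-16:30, 17:30-18:00 (add 6h to convert from UTC-6).
Rina in UTC: 10:00-16:00 (subtract 3h to convert from UTC+3).
Yosef in UTC: 10:00-17:00 (subtract 3h to convert from UTC+3).
Ben in UTC: 07:00-14:30, 17:00-18:00 (add 5h to convert from UTC-5).
Finn in UTC: 10:00-17:00 (add 6h to convert from UTC-6).
Jamal in UTC: 06:00-08:00, 09:00-16:30 (subtract 3h to convert from UTC+3).
Omar and Ben can make the full 08:30-09:00 slot — that's 2.

2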